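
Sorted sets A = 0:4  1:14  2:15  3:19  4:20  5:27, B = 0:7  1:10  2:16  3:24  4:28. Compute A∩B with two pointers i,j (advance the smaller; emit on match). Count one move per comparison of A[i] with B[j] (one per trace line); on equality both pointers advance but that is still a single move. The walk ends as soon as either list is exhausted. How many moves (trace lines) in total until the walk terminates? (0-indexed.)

i=0 j=0: 4<7, i++
i=1 j=0: 14>7, j++
i=1 j=1: 14>10, j++
i=1 j=2: 14<16, i++
i=2 j=2: 15<16, i++
i=3 j=2: 19>16, j++
i=3 j=3: 19<24, i++
i=4 j=3: 20<24, i++
i=5 j=3: 27>24, j++
i=5 j=4: 27<28, i++

10 moves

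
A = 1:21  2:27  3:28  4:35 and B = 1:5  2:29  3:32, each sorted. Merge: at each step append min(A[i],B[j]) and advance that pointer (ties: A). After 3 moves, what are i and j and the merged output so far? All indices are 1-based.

i=3, j=2, merged so far=[5, 21, 27]

i=1 j=1: A[i]=21>B[j]=5 take 5, j++
i=1 j=2: A[i]=21<=B[j]=29 take 21, i++
i=2 j=2: A[i]=27<=B[j]=29 take 27, i++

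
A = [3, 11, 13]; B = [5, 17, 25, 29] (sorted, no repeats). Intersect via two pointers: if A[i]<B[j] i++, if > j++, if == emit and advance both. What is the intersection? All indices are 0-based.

intersection = []

i=0 j=0: 3<5, i++
i=1 j=0: 11>5, j++
i=1 j=1: 11<17, i++
i=2 j=1: 13<17, i++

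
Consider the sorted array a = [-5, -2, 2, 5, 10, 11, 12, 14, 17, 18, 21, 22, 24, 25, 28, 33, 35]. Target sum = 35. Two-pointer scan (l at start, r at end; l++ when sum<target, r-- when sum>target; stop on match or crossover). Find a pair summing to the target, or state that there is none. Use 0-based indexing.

(2, 33)

l=0 r=16: -5+35=30 <35, l++
l=1 r=16: -2+35=33 <35, l++
l=2 r=16: 2+35=37 >35, r--
l=2 r=15: 2+33=35, found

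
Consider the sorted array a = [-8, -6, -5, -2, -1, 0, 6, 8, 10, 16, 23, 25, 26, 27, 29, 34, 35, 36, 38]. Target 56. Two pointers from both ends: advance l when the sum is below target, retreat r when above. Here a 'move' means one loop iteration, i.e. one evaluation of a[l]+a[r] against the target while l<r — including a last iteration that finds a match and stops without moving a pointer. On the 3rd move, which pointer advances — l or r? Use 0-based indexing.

l

[0,18] -8+38=30 <56 → l++
[1,18] -6+38=32 <56 → l++
[2,18] -5+38=33 <56 → l++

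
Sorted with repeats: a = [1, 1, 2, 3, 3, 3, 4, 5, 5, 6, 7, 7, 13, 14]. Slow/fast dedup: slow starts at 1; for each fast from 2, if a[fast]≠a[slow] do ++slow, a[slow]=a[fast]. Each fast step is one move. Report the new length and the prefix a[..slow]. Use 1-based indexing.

length 9; prefix = [1, 2, 3, 4, 5, 6, 7, 13, 14]

(s=1,f=2) a[fast]=1=a[slow] dup → fast++
(s=1,f=3) a[fast]=2≠a[slow]=1 write a[2]=2 → slow++,fast++
(s=2,f=4) a[fast]=3≠a[slow]=2 write a[3]=3 → slow++,fast++
(s=3,f=5) a[fast]=3=a[slow] dup → fast++
(s=3,f=6) a[fast]=3=a[slow] dup → fast++
(s=3,f=7) a[fast]=4≠a[slow]=3 write a[4]=4 → slow++,fast++
(s=4,f=8) a[fast]=5≠a[slow]=4 write a[5]=5 → slow++,fast++
(s=5,f=9) a[fast]=5=a[slow] dup → fast++
(s=5,f=10) a[fast]=6≠a[slow]=5 write a[6]=6 → slow++,fast++
(s=6,f=11) a[fast]=7≠a[slow]=6 write a[7]=7 → slow++,fast++
(s=7,f=12) a[fast]=7=a[slow] dup → fast++
(s=7,f=13) a[fast]=13≠a[slow]=7 write a[8]=13 → slow++,fast++
(s=8,f=14) a[fast]=14≠a[slow]=13 write a[9]=14 → slow++,fast++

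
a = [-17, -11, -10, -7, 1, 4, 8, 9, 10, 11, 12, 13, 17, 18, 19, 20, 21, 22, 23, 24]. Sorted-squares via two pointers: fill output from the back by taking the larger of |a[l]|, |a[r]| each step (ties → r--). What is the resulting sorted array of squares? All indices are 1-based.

[1, 16, 49, 64, 81, 100, 100, 121, 121, 144, 169, 289, 289, 324, 361, 400, 441, 484, 529, 576]

[1,20] |-17|<=|24| out[20]=576 → r--
[1,19] |-17|<=|23| out[19]=529 → r--
[1,18] |-17|<=|22| out[18]=484 → r--
[1,17] |-17|<=|21| out[17]=441 → r--
[1,16] |-17|<=|20| out[16]=400 → r--
[1,15] |-17|<=|19| out[15]=361 → r--
[1,14] |-17|<=|18| out[14]=324 → r--
[1,13] |-17|<=|17| out[13]=289 → r--
[1,12] |-17|>|13| out[12]=289 → l++
[2,12] |-11|<=|13| out[11]=169 → r--
[2,11] |-11|<=|12| out[10]=144 → r--
[2,10] |-11|<=|11| out[9]=121 → r--
[2,9] |-11|>|10| out[8]=121 → l++
[3,9] |-10|<=|10| out[7]=100 → r--
[3,8] |-10|>|9| out[6]=100 → l++
[4,8] |-7|<=|9| out[5]=81 → r--
[4,7] |-7|<=|8| out[4]=64 → r--
[4,6] |-7|>|4| out[3]=49 → l++
[5,6] |1|<=|4| out[2]=16 → r--
[5,5] |1|<=|1| out[1]=1 → r--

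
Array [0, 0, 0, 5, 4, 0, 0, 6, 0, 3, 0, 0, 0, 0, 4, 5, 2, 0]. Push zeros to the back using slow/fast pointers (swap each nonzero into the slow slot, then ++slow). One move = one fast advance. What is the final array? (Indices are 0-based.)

slow=0 fast=0: a[fast]=0, fast++
slow=0 fast=1: a[fast]=0, fast++
slow=0 fast=2: a[fast]=0, fast++
slow=0 fast=3: a[fast]=5≠0 swap→a[0]=5, slow++,fast++
slow=1 fast=4: a[fast]=4≠0 swap→a[1]=4, slow++,fast++
slow=2 fast=5: a[fast]=0, fast++
slow=2 fast=6: a[fast]=0, fast++
slow=2 fast=7: a[fast]=6≠0 swap→a[2]=6, slow++,fast++
slow=3 fast=8: a[fast]=0, fast++
slow=3 fast=9: a[fast]=3≠0 swap→a[3]=3, slow++,fast++
slow=4 fast=10: a[fast]=0, fast++
slow=4 fast=11: a[fast]=0, fast++
slow=4 fast=12: a[fast]=0, fast++
slow=4 fast=13: a[fast]=0, fast++
slow=4 fast=14: a[fast]=4≠0 swap→a[4]=4, slow++,fast++
slow=5 fast=15: a[fast]=5≠0 swap→a[5]=5, slow++,fast++
slow=6 fast=16: a[fast]=2≠0 swap→a[6]=2, slow++,fast++
slow=7 fast=17: a[fast]=0, fast++

[5, 4, 6, 3, 4, 5, 2, 0, 0, 0, 0, 0, 0, 0, 0, 0, 0, 0]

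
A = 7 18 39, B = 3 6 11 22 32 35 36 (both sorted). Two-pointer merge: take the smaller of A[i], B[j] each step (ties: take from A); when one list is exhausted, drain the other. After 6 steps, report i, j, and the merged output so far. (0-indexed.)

i=2, j=4, merged so far=[3, 6, 7, 11, 18, 22]

[i=0,j=0] A[i]=7>B[j]=3 take 3 → j++
[i=0,j=1] A[i]=7>B[j]=6 take 6 → j++
[i=0,j=2] A[i]=7<=B[j]=11 take 7 → i++
[i=1,j=2] A[i]=18>B[j]=11 take 11 → j++
[i=1,j=3] A[i]=18<=B[j]=22 take 18 → i++
[i=2,j=3] A[i]=39>B[j]=22 take 22 → j++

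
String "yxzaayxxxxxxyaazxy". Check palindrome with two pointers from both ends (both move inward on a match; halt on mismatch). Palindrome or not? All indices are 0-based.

palindrome

[0,17] 'y'=='y' → l++,r--
[1,16] 'x'=='x' → l++,r--
[2,15] 'z'=='z' → l++,r--
[3,14] 'a'=='a' → l++,r--
[4,13] 'a'=='a' → l++,r--
[5,12] 'y'=='y' → l++,r--
[6,11] 'x'=='x' → l++,r--
[7,10] 'x'=='x' → l++,r--
[8,9] 'x'=='x' → l++,r--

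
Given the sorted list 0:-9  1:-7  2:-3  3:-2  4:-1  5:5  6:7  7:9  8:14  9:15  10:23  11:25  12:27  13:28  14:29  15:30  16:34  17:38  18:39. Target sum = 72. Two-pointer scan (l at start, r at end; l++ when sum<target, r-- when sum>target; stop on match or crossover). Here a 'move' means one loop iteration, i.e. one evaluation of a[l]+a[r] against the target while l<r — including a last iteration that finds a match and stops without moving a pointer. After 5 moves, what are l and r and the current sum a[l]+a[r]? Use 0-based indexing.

[0,18] -9+39=30 <72 → l++
[1,18] -7+39=32 <72 → l++
[2,18] -3+39=36 <72 → l++
[3,18] -2+39=37 <72 → l++
[4,18] -1+39=38 <72 → l++

l=5, r=18, sum=44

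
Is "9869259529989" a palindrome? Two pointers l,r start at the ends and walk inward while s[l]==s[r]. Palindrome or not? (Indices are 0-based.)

not a palindrome (mismatch at 2,10)

[0,12] '9'=='9' → l++,r--
[1,11] '8'=='8' → l++,r--
[2,10] '6'!='9' → stop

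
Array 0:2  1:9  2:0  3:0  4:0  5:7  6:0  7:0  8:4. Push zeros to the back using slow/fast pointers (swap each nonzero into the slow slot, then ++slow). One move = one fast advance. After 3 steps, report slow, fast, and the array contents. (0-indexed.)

slow=2, fast=3, a=[2, 9, 0, 0, 0, 7, 0, 0, 4]

(s=0,f=0) a[fast]=2≠0 swap→a[0]=2 → slow++,fast++
(s=1,f=1) a[fast]=9≠0 swap→a[1]=9 → slow++,fast++
(s=2,f=2) a[fast]=0 → fast++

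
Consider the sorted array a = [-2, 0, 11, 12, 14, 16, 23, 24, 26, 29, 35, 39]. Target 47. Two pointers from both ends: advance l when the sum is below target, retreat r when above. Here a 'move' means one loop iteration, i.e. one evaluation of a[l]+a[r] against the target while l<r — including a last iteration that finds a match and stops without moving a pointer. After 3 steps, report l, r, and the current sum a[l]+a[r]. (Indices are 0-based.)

l=2, r=10, sum=46

[0,11] -2+39=37 <47 → l++
[1,11] 0+39=39 <47 → l++
[2,11] 11+39=50 >47 → r--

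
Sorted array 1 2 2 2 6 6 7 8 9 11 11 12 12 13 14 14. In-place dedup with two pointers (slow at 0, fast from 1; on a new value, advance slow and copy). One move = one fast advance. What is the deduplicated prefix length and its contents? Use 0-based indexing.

length 10; prefix = [1, 2, 6, 7, 8, 9, 11, 12, 13, 14]

(s=0,f=1) a[fast]=2≠a[slow]=1 write a[1]=2 → slow++,fast++
(s=1,f=2) a[fast]=2=a[slow] dup → fast++
(s=1,f=3) a[fast]=2=a[slow] dup → fast++
(s=1,f=4) a[fast]=6≠a[slow]=2 write a[2]=6 → slow++,fast++
(s=2,f=5) a[fast]=6=a[slow] dup → fast++
(s=2,f=6) a[fast]=7≠a[slow]=6 write a[3]=7 → slow++,fast++
(s=3,f=7) a[fast]=8≠a[slow]=7 write a[4]=8 → slow++,fast++
(s=4,f=8) a[fast]=9≠a[slow]=8 write a[5]=9 → slow++,fast++
(s=5,f=9) a[fast]=11≠a[slow]=9 write a[6]=11 → slow++,fast++
(s=6,f=10) a[fast]=11=a[slow] dup → fast++
(s=6,f=11) a[fast]=12≠a[slow]=11 write a[7]=12 → slow++,fast++
(s=7,f=12) a[fast]=12=a[slow] dup → fast++
(s=7,f=13) a[fast]=13≠a[slow]=12 write a[8]=13 → slow++,fast++
(s=8,f=14) a[fast]=14≠a[slow]=13 write a[9]=14 → slow++,fast++
(s=9,f=15) a[fast]=14=a[slow] dup → fast++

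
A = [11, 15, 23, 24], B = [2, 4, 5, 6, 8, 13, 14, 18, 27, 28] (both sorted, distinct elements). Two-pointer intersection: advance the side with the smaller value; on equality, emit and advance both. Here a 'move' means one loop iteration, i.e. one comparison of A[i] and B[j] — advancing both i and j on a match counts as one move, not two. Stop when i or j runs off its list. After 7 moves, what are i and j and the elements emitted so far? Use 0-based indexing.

i=1, j=6, emitted=[]

i=0 j=0: 11>2, j++
i=0 j=1: 11>4, j++
i=0 j=2: 11>5, j++
i=0 j=3: 11>6, j++
i=0 j=4: 11>8, j++
i=0 j=5: 11<13, i++
i=1 j=5: 15>13, j++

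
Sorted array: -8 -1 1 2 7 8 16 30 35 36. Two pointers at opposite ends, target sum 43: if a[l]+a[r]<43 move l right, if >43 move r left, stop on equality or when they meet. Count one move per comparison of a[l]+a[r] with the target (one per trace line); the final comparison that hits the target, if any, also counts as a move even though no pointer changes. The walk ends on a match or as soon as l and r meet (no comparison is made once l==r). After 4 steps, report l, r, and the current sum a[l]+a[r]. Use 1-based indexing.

[1,10] -8+36=28 <43 → l++
[2,10] -1+36=35 <43 → l++
[3,10] 1+36=37 <43 → l++
[4,10] 2+36=38 <43 → l++

l=5, r=10, sum=43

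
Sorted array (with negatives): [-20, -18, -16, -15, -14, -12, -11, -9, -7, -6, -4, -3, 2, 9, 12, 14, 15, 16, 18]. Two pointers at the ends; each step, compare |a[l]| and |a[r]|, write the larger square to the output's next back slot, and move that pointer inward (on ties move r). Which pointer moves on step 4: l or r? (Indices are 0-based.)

[0,18] |-20|>|18| out[18]=400 → l++
[1,18] |-18|<=|18| out[17]=324 → r--
[1,17] |-18|>|16| out[16]=324 → l++
[2,17] |-16|<=|16| out[15]=256 → r--

r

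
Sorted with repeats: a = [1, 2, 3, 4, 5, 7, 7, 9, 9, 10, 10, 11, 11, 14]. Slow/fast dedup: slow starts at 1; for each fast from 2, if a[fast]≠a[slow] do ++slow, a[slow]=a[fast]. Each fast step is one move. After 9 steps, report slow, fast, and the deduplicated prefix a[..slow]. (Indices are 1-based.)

(s=1,f=2) a[fast]=2≠a[slow]=1 write a[2]=2 → slow++,fast++
(s=2,f=3) a[fast]=3≠a[slow]=2 write a[3]=3 → slow++,fast++
(s=3,f=4) a[fast]=4≠a[slow]=3 write a[4]=4 → slow++,fast++
(s=4,f=5) a[fast]=5≠a[slow]=4 write a[5]=5 → slow++,fast++
(s=5,f=6) a[fast]=7≠a[slow]=5 write a[6]=7 → slow++,fast++
(s=6,f=7) a[fast]=7=a[slow] dup → fast++
(s=6,f=8) a[fast]=9≠a[slow]=7 write a[7]=9 → slow++,fast++
(s=7,f=9) a[fast]=9=a[slow] dup → fast++
(s=7,f=10) a[fast]=10≠a[slow]=9 write a[8]=10 → slow++,fast++

slow=8, fast=11, prefix=[1, 2, 3, 4, 5, 7, 9, 10]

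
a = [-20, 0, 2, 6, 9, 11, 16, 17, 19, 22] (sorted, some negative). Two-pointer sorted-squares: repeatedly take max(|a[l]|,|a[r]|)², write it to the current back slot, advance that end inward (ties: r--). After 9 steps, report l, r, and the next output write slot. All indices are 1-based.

l=2, r=2, next write slot=1

l=1 r=10: |-20|<=|22| out[10]=484, r--
l=1 r=9: |-20|>|19| out[9]=400, l++
l=2 r=9: |0|<=|19| out[8]=361, r--
l=2 r=8: |0|<=|17| out[7]=289, r--
l=2 r=7: |0|<=|16| out[6]=256, r--
l=2 r=6: |0|<=|11| out[5]=121, r--
l=2 r=5: |0|<=|9| out[4]=81, r--
l=2 r=4: |0|<=|6| out[3]=36, r--
l=2 r=3: |0|<=|2| out[2]=4, r--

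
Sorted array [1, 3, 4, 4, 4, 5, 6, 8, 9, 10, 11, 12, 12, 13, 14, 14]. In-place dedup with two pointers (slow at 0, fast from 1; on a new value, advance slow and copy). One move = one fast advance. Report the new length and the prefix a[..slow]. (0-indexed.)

slow=0 fast=1: a[fast]=3≠a[slow]=1 write a[1]=3, slow++,fast++
slow=1 fast=2: a[fast]=4≠a[slow]=3 write a[2]=4, slow++,fast++
slow=2 fast=3: a[fast]=4=a[slow] dup, fast++
slow=2 fast=4: a[fast]=4=a[slow] dup, fast++
slow=2 fast=5: a[fast]=5≠a[slow]=4 write a[3]=5, slow++,fast++
slow=3 fast=6: a[fast]=6≠a[slow]=5 write a[4]=6, slow++,fast++
slow=4 fast=7: a[fast]=8≠a[slow]=6 write a[5]=8, slow++,fast++
slow=5 fast=8: a[fast]=9≠a[slow]=8 write a[6]=9, slow++,fast++
slow=6 fast=9: a[fast]=10≠a[slow]=9 write a[7]=10, slow++,fast++
slow=7 fast=10: a[fast]=11≠a[slow]=10 write a[8]=11, slow++,fast++
slow=8 fast=11: a[fast]=12≠a[slow]=11 write a[9]=12, slow++,fast++
slow=9 fast=12: a[fast]=12=a[slow] dup, fast++
slow=9 fast=13: a[fast]=13≠a[slow]=12 write a[10]=13, slow++,fast++
slow=10 fast=14: a[fast]=14≠a[slow]=13 write a[11]=14, slow++,fast++
slow=11 fast=15: a[fast]=14=a[slow] dup, fast++

length 12; prefix = [1, 3, 4, 5, 6, 8, 9, 10, 11, 12, 13, 14]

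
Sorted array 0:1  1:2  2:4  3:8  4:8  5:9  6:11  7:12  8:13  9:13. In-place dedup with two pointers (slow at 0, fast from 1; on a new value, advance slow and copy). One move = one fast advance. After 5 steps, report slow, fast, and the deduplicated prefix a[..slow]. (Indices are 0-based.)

slow=4, fast=6, prefix=[1, 2, 4, 8, 9]

(s=0,f=1) a[fast]=2≠a[slow]=1 write a[1]=2 → slow++,fast++
(s=1,f=2) a[fast]=4≠a[slow]=2 write a[2]=4 → slow++,fast++
(s=2,f=3) a[fast]=8≠a[slow]=4 write a[3]=8 → slow++,fast++
(s=3,f=4) a[fast]=8=a[slow] dup → fast++
(s=3,f=5) a[fast]=9≠a[slow]=8 write a[4]=9 → slow++,fast++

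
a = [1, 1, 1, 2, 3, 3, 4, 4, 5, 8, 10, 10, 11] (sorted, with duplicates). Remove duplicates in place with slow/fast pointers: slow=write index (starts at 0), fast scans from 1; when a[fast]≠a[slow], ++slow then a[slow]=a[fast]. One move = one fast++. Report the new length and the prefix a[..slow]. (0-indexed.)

(s=0,f=1) a[fast]=1=a[slow] dup → fast++
(s=0,f=2) a[fast]=1=a[slow] dup → fast++
(s=0,f=3) a[fast]=2≠a[slow]=1 write a[1]=2 → slow++,fast++
(s=1,f=4) a[fast]=3≠a[slow]=2 write a[2]=3 → slow++,fast++
(s=2,f=5) a[fast]=3=a[slow] dup → fast++
(s=2,f=6) a[fast]=4≠a[slow]=3 write a[3]=4 → slow++,fast++
(s=3,f=7) a[fast]=4=a[slow] dup → fast++
(s=3,f=8) a[fast]=5≠a[slow]=4 write a[4]=5 → slow++,fast++
(s=4,f=9) a[fast]=8≠a[slow]=5 write a[5]=8 → slow++,fast++
(s=5,f=10) a[fast]=10≠a[slow]=8 write a[6]=10 → slow++,fast++
(s=6,f=11) a[fast]=10=a[slow] dup → fast++
(s=6,f=12) a[fast]=11≠a[slow]=10 write a[7]=11 → slow++,fast++

length 8; prefix = [1, 2, 3, 4, 5, 8, 10, 11]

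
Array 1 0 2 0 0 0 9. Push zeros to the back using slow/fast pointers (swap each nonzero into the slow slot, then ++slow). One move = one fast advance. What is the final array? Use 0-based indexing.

[1, 2, 9, 0, 0, 0, 0]

slow=0 fast=0: a[fast]=1≠0 swap→a[0]=1, slow++,fast++
slow=1 fast=1: a[fast]=0, fast++
slow=1 fast=2: a[fast]=2≠0 swap→a[1]=2, slow++,fast++
slow=2 fast=3: a[fast]=0, fast++
slow=2 fast=4: a[fast]=0, fast++
slow=2 fast=5: a[fast]=0, fast++
slow=2 fast=6: a[fast]=9≠0 swap→a[2]=9, slow++,fast++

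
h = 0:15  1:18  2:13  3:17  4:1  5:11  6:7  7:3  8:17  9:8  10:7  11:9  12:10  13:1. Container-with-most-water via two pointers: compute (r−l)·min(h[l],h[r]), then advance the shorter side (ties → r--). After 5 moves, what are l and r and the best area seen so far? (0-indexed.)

l=0, r=8, best area=120

l=0 r=13: min(15,1)*13=13 best=13 *, r--
l=0 r=12: min(15,10)*12=120 best=120 *, r--
l=0 r=11: min(15,9)*11=99 best=120, r--
l=0 r=10: min(15,7)*10=70 best=120, r--
l=0 r=9: min(15,8)*9=72 best=120, r--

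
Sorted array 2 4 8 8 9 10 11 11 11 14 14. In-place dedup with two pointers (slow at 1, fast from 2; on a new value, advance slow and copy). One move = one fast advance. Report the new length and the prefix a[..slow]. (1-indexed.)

length 7; prefix = [2, 4, 8, 9, 10, 11, 14]

slow=1 fast=2: a[fast]=4≠a[slow]=2 write a[2]=4, slow++,fast++
slow=2 fast=3: a[fast]=8≠a[slow]=4 write a[3]=8, slow++,fast++
slow=3 fast=4: a[fast]=8=a[slow] dup, fast++
slow=3 fast=5: a[fast]=9≠a[slow]=8 write a[4]=9, slow++,fast++
slow=4 fast=6: a[fast]=10≠a[slow]=9 write a[5]=10, slow++,fast++
slow=5 fast=7: a[fast]=11≠a[slow]=10 write a[6]=11, slow++,fast++
slow=6 fast=8: a[fast]=11=a[slow] dup, fast++
slow=6 fast=9: a[fast]=11=a[slow] dup, fast++
slow=6 fast=10: a[fast]=14≠a[slow]=11 write a[7]=14, slow++,fast++
slow=7 fast=11: a[fast]=14=a[slow] dup, fast++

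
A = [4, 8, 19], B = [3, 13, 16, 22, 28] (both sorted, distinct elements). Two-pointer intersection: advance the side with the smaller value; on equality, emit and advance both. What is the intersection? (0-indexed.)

intersection = []

[i=0,j=0] 4>3 → j++
[i=0,j=1] 4<13 → i++
[i=1,j=1] 8<13 → i++
[i=2,j=1] 19>13 → j++
[i=2,j=2] 19>16 → j++
[i=2,j=3] 19<22 → i++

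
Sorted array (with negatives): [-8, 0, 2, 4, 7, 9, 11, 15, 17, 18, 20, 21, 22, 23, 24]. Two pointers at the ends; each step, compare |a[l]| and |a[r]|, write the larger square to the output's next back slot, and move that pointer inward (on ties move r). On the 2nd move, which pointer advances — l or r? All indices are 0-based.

[0,14] |-8|<=|24| out[14]=576 → r--
[0,13] |-8|<=|23| out[13]=529 → r--

r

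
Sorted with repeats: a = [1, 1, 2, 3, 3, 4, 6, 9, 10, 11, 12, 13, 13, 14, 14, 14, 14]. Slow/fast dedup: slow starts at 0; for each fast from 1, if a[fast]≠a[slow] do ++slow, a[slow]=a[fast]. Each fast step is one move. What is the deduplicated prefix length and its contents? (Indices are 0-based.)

(s=0,f=1) a[fast]=1=a[slow] dup → fast++
(s=0,f=2) a[fast]=2≠a[slow]=1 write a[1]=2 → slow++,fast++
(s=1,f=3) a[fast]=3≠a[slow]=2 write a[2]=3 → slow++,fast++
(s=2,f=4) a[fast]=3=a[slow] dup → fast++
(s=2,f=5) a[fast]=4≠a[slow]=3 write a[3]=4 → slow++,fast++
(s=3,f=6) a[fast]=6≠a[slow]=4 write a[4]=6 → slow++,fast++
(s=4,f=7) a[fast]=9≠a[slow]=6 write a[5]=9 → slow++,fast++
(s=5,f=8) a[fast]=10≠a[slow]=9 write a[6]=10 → slow++,fast++
(s=6,f=9) a[fast]=11≠a[slow]=10 write a[7]=11 → slow++,fast++
(s=7,f=10) a[fast]=12≠a[slow]=11 write a[8]=12 → slow++,fast++
(s=8,f=11) a[fast]=13≠a[slow]=12 write a[9]=13 → slow++,fast++
(s=9,f=12) a[fast]=13=a[slow] dup → fast++
(s=9,f=13) a[fast]=14≠a[slow]=13 write a[10]=14 → slow++,fast++
(s=10,f=14) a[fast]=14=a[slow] dup → fast++
(s=10,f=15) a[fast]=14=a[slow] dup → fast++
(s=10,f=16) a[fast]=14=a[slow] dup → fast++

length 11; prefix = [1, 2, 3, 4, 6, 9, 10, 11, 12, 13, 14]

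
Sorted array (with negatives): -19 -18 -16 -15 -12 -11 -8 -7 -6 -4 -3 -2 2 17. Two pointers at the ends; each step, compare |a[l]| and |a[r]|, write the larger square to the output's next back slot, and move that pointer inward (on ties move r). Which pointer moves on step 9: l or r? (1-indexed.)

[1,14] |-19|>|17| out[14]=361 → l++
[2,14] |-18|>|17| out[13]=324 → l++
[3,14] |-16|<=|17| out[12]=289 → r--
[3,13] |-16|>|2| out[11]=256 → l++
[4,13] |-15|>|2| out[10]=225 → l++
[5,13] |-12|>|2| out[9]=144 → l++
[6,13] |-11|>|2| out[8]=121 → l++
[7,13] |-8|>|2| out[7]=64 → l++
[8,13] |-7|>|2| out[6]=49 → l++

l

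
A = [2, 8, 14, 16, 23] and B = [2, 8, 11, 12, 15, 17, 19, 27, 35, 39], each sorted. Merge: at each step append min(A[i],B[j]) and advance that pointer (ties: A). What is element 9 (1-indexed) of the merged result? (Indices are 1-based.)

merged[9] = 16

i=1 j=1: A[i]=2<=B[j]=2 take 2, i++
i=2 j=1: A[i]=8>B[j]=2 take 2, j++
i=2 j=2: A[i]=8<=B[j]=8 take 8, i++
i=3 j=2: A[i]=14>B[j]=8 take 8, j++
i=3 j=3: A[i]=14>B[j]=11 take 11, j++
i=3 j=4: A[i]=14>B[j]=12 take 12, j++
i=3 j=5: A[i]=14<=B[j]=15 take 14, i++
i=4 j=5: A[i]=16>B[j]=15 take 15, j++
i=4 j=6: A[i]=16<=B[j]=17 take 16, i++
i=5 j=6: A[i]=23>B[j]=17 take 17, j++
i=5 j=7: A[i]=23>B[j]=19 take 19, j++
i=5 j=8: A[i]=23<=B[j]=27 take 23, i++
i=6 j=8: A done, take B[j]=27, j++
i=6 j=9: A done, take B[j]=35, j++
i=6 j=10: A done, take B[j]=39, j++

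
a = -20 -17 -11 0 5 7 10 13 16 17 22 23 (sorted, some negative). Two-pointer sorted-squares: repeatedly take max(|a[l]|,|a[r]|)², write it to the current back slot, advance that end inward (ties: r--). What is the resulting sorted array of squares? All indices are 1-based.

l=1 r=12: |-20|<=|23| out[12]=529, r--
l=1 r=11: |-20|<=|22| out[11]=484, r--
l=1 r=10: |-20|>|17| out[10]=400, l++
l=2 r=10: |-17|<=|17| out[9]=289, r--
l=2 r=9: |-17|>|16| out[8]=289, l++
l=3 r=9: |-11|<=|16| out[7]=256, r--
l=3 r=8: |-11|<=|13| out[6]=169, r--
l=3 r=7: |-11|>|10| out[5]=121, l++
l=4 r=7: |0|<=|10| out[4]=100, r--
l=4 r=6: |0|<=|7| out[3]=49, r--
l=4 r=5: |0|<=|5| out[2]=25, r--
l=4 r=4: |0|<=|0| out[1]=0, r--

[0, 25, 49, 100, 121, 169, 256, 289, 289, 400, 484, 529]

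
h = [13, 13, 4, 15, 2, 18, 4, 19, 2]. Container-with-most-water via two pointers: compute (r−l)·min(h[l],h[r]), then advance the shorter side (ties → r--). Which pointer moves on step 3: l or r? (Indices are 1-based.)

l

l=1 r=9: min(13,2)*8=16 best=16 *, r--
l=1 r=8: min(13,19)*7=91 best=91 *, l++
l=2 r=8: min(13,19)*6=78 best=91, l++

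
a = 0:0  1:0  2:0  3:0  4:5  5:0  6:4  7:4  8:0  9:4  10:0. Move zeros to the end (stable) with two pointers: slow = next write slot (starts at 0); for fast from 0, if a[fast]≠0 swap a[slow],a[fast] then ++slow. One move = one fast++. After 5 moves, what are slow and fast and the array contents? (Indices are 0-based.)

slow=0 fast=0: a[fast]=0, fast++
slow=0 fast=1: a[fast]=0, fast++
slow=0 fast=2: a[fast]=0, fast++
slow=0 fast=3: a[fast]=0, fast++
slow=0 fast=4: a[fast]=5≠0 swap→a[0]=5, slow++,fast++

slow=1, fast=5, a=[5, 0, 0, 0, 0, 0, 4, 4, 0, 4, 0]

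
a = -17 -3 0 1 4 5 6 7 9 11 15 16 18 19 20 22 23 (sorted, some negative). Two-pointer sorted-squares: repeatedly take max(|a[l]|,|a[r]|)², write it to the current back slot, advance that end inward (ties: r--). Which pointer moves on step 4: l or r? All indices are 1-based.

[1,17] |-17|<=|23| out[17]=529 → r--
[1,16] |-17|<=|22| out[16]=484 → r--
[1,15] |-17|<=|20| out[15]=400 → r--
[1,14] |-17|<=|19| out[14]=361 → r--

r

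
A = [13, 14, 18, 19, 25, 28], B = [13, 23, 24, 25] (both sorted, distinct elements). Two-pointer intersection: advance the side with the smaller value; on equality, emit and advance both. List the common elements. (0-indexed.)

i=0 j=0: 13==13 emit, i++,j++
i=1 j=1: 14<23, i++
i=2 j=1: 18<23, i++
i=3 j=1: 19<23, i++
i=4 j=1: 25>23, j++
i=4 j=2: 25>24, j++
i=4 j=3: 25==25 emit, i++,j++

intersection = [13, 25]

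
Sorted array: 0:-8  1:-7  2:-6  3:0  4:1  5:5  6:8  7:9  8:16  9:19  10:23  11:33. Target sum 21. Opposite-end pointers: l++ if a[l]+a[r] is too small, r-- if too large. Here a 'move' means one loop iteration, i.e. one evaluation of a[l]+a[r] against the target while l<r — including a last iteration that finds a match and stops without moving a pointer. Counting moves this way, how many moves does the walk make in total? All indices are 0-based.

9 moves

[0,11] -8+33=25 >21 → r--
[0,10] -8+23=15 <21 → l++
[1,10] -7+23=16 <21 → l++
[2,10] -6+23=17 <21 → l++
[3,10] 0+23=23 >21 → r--
[3,9] 0+19=19 <21 → l++
[4,9] 1+19=20 <21 → l++
[5,9] 5+19=24 >21 → r--
[5,8] 5+16=21 → found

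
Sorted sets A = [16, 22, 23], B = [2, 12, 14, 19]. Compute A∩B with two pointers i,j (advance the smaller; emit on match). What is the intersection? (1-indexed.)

intersection = []

[i=1,j=1] 16>2 → j++
[i=1,j=2] 16>12 → j++
[i=1,j=3] 16>14 → j++
[i=1,j=4] 16<19 → i++
[i=2,j=4] 22>19 → j++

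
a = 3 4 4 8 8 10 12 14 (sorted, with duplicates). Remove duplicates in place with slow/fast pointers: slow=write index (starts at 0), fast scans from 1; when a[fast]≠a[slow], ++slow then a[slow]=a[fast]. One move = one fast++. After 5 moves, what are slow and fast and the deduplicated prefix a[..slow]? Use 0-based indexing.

slow=0 fast=1: a[fast]=4≠a[slow]=3 write a[1]=4, slow++,fast++
slow=1 fast=2: a[fast]=4=a[slow] dup, fast++
slow=1 fast=3: a[fast]=8≠a[slow]=4 write a[2]=8, slow++,fast++
slow=2 fast=4: a[fast]=8=a[slow] dup, fast++
slow=2 fast=5: a[fast]=10≠a[slow]=8 write a[3]=10, slow++,fast++

slow=3, fast=6, prefix=[3, 4, 8, 10]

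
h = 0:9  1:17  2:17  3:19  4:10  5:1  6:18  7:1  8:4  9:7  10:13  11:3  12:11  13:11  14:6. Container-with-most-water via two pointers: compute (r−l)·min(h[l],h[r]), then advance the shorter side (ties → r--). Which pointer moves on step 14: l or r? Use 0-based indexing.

[0,14] min(9,6)*14=84 best=84 * → r--
[0,13] min(9,11)*13=117 best=117 * → l++
[1,13] min(17,11)*12=132 best=132 * → r--
[1,12] min(17,11)*11=121 best=132 → r--
[1,11] min(17,3)*10=30 best=132 → r--
[1,10] min(17,13)*9=117 best=132 → r--
[1,9] min(17,7)*8=56 best=132 → r--
[1,8] min(17,4)*7=28 best=132 → r--
[1,7] min(17,1)*6=6 best=132 → r--
[1,6] min(17,18)*5=85 best=132 → l++
[2,6] min(17,18)*4=68 best=132 → l++
[3,6] min(19,18)*3=54 best=132 → r--
[3,5] min(19,1)*2=2 best=132 → r--
[3,4] min(19,10)*1=10 best=132 → r--

r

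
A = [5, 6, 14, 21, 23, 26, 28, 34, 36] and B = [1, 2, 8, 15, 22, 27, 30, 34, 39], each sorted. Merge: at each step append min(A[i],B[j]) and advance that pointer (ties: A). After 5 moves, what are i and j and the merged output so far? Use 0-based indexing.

[i=0,j=0] A[i]=5>B[j]=1 take 1 → j++
[i=0,j=1] A[i]=5>B[j]=2 take 2 → j++
[i=0,j=2] A[i]=5<=B[j]=8 take 5 → i++
[i=1,j=2] A[i]=6<=B[j]=8 take 6 → i++
[i=2,j=2] A[i]=14>B[j]=8 take 8 → j++

i=2, j=3, merged so far=[1, 2, 5, 6, 8]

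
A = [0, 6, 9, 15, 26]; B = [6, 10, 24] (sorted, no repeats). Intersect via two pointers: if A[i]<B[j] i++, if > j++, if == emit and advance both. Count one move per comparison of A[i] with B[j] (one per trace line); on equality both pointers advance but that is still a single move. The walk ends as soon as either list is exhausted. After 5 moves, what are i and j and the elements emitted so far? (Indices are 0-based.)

i=0 j=0: 0<6, i++
i=1 j=0: 6==6 emit, i++,j++
i=2 j=1: 9<10, i++
i=3 j=1: 15>10, j++
i=3 j=2: 15<24, i++

i=4, j=2, emitted=[6]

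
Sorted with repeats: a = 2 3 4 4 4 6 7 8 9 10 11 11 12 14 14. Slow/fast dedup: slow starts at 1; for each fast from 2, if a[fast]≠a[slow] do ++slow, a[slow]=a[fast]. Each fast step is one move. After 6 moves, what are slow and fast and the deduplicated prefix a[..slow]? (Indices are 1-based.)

slow=5, fast=8, prefix=[2, 3, 4, 6, 7]

slow=1 fast=2: a[fast]=3≠a[slow]=2 write a[2]=3, slow++,fast++
slow=2 fast=3: a[fast]=4≠a[slow]=3 write a[3]=4, slow++,fast++
slow=3 fast=4: a[fast]=4=a[slow] dup, fast++
slow=3 fast=5: a[fast]=4=a[slow] dup, fast++
slow=3 fast=6: a[fast]=6≠a[slow]=4 write a[4]=6, slow++,fast++
slow=4 fast=7: a[fast]=7≠a[slow]=6 write a[5]=7, slow++,fast++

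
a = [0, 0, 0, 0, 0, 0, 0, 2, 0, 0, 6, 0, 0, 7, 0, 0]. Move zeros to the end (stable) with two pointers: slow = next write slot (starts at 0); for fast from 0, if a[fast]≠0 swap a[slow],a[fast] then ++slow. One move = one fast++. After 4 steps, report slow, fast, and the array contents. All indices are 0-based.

slow=0, fast=4, a=[0, 0, 0, 0, 0, 0, 0, 2, 0, 0, 6, 0, 0, 7, 0, 0]

slow=0 fast=0: a[fast]=0, fast++
slow=0 fast=1: a[fast]=0, fast++
slow=0 fast=2: a[fast]=0, fast++
slow=0 fast=3: a[fast]=0, fast++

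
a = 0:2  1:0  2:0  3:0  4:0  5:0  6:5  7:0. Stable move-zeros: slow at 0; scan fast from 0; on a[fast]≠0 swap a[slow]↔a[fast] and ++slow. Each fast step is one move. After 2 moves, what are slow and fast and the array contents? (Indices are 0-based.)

(s=0,f=0) a[fast]=2≠0 swap→a[0]=2 → slow++,fast++
(s=1,f=1) a[fast]=0 → fast++

slow=1, fast=2, a=[2, 0, 0, 0, 0, 0, 5, 0]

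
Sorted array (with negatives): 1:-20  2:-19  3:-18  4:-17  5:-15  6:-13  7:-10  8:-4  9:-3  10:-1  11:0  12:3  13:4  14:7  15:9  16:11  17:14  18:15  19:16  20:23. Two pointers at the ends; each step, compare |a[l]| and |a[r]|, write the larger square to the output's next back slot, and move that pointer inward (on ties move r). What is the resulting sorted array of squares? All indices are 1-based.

[0, 1, 9, 9, 16, 16, 49, 81, 100, 121, 169, 196, 225, 225, 256, 289, 324, 361, 400, 529]

[1,20] |-20|<=|23| out[20]=529 → r--
[1,19] |-20|>|16| out[19]=400 → l++
[2,19] |-19|>|16| out[18]=361 → l++
[3,19] |-18|>|16| out[17]=324 → l++
[4,19] |-17|>|16| out[16]=289 → l++
[5,19] |-15|<=|16| out[15]=256 → r--
[5,18] |-15|<=|15| out[14]=225 → r--
[5,17] |-15|>|14| out[13]=225 → l++
[6,17] |-13|<=|14| out[12]=196 → r--
[6,16] |-13|>|11| out[11]=169 → l++
[7,16] |-10|<=|11| out[10]=121 → r--
[7,15] |-10|>|9| out[9]=100 → l++
[8,15] |-4|<=|9| out[8]=81 → r--
[8,14] |-4|<=|7| out[7]=49 → r--
[8,13] |-4|<=|4| out[6]=16 → r--
[8,12] |-4|>|3| out[5]=16 → l++
[9,12] |-3|<=|3| out[4]=9 → r--
[9,11] |-3|>|0| out[3]=9 → l++
[10,11] |-1|>|0| out[2]=1 → l++
[11,11] |0|<=|0| out[1]=0 → r--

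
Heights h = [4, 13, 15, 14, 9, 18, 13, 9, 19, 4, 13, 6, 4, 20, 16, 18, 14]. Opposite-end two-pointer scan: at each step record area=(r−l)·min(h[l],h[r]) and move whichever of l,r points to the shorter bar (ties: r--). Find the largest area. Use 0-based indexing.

max area = 196

l=0 r=16: min(4,14)*16=64 best=64 *, l++
l=1 r=16: min(13,14)*15=195 best=195 *, l++
l=2 r=16: min(15,14)*14=196 best=196 *, r--
l=2 r=15: min(15,18)*13=195 best=196, l++
l=3 r=15: min(14,18)*12=168 best=196, l++
l=4 r=15: min(9,18)*11=99 best=196, l++
l=5 r=15: min(18,18)*10=180 best=196, r--
l=5 r=14: min(18,16)*9=144 best=196, r--
l=5 r=13: min(18,20)*8=144 best=196, l++
l=6 r=13: min(13,20)*7=91 best=196, l++
l=7 r=13: min(9,20)*6=54 best=196, l++
l=8 r=13: min(19,20)*5=95 best=196, l++
l=9 r=13: min(4,20)*4=16 best=196, l++
l=10 r=13: min(13,20)*3=39 best=196, l++
l=11 r=13: min(6,20)*2=12 best=196, l++
l=12 r=13: min(4,20)*1=4 best=196, l++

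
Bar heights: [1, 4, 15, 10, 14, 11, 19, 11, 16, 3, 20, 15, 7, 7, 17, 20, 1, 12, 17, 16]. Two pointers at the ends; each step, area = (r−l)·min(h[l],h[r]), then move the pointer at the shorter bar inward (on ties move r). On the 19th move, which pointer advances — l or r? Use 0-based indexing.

r

l=0 r=19: min(1,16)*19=19 best=19 *, l++
l=1 r=19: min(4,16)*18=72 best=72 *, l++
l=2 r=19: min(15,16)*17=255 best=255 *, l++
l=3 r=19: min(10,16)*16=160 best=255, l++
l=4 r=19: min(14,16)*15=210 best=255, l++
l=5 r=19: min(11,16)*14=154 best=255, l++
l=6 r=19: min(19,16)*13=208 best=255, r--
l=6 r=18: min(19,17)*12=204 best=255, r--
l=6 r=17: min(19,12)*11=132 best=255, r--
l=6 r=16: min(19,1)*10=10 best=255, r--
l=6 r=15: min(19,20)*9=171 best=255, l++
l=7 r=15: min(11,20)*8=88 best=255, l++
l=8 r=15: min(16,20)*7=112 best=255, l++
l=9 r=15: min(3,20)*6=18 best=255, l++
l=10 r=15: min(20,20)*5=100 best=255, r--
l=10 r=14: min(20,17)*4=68 best=255, r--
l=10 r=13: min(20,7)*3=21 best=255, r--
l=10 r=12: min(20,7)*2=14 best=255, r--
l=10 r=11: min(20,15)*1=15 best=255, r--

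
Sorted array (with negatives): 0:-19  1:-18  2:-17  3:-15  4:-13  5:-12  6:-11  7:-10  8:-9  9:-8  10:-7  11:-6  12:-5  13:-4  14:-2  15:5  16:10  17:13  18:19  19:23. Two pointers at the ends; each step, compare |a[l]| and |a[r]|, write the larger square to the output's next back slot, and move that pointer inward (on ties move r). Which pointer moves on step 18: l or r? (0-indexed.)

[0,19] |-19|<=|23| out[19]=529 → r--
[0,18] |-19|<=|19| out[18]=361 → r--
[0,17] |-19|>|13| out[17]=361 → l++
[1,17] |-18|>|13| out[16]=324 → l++
[2,17] |-17|>|13| out[15]=289 → l++
[3,17] |-15|>|13| out[14]=225 → l++
[4,17] |-13|<=|13| out[13]=169 → r--
[4,16] |-13|>|10| out[12]=169 → l++
[5,16] |-12|>|10| out[11]=144 → l++
[6,16] |-11|>|10| out[10]=121 → l++
[7,16] |-10|<=|10| out[9]=100 → r--
[7,15] |-10|>|5| out[8]=100 → l++
[8,15] |-9|>|5| out[7]=81 → l++
[9,15] |-8|>|5| out[6]=64 → l++
[10,15] |-7|>|5| out[5]=49 → l++
[11,15] |-6|>|5| out[4]=36 → l++
[12,15] |-5|<=|5| out[3]=25 → r--
[12,14] |-5|>|-2| out[2]=25 → l++

l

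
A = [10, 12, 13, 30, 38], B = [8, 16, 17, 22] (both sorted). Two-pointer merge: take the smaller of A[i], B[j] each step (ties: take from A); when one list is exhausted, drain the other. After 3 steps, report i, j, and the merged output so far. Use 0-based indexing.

i=2, j=1, merged so far=[8, 10, 12]

[i=0,j=0] A[i]=10>B[j]=8 take 8 → j++
[i=0,j=1] A[i]=10<=B[j]=16 take 10 → i++
[i=1,j=1] A[i]=12<=B[j]=16 take 12 → i++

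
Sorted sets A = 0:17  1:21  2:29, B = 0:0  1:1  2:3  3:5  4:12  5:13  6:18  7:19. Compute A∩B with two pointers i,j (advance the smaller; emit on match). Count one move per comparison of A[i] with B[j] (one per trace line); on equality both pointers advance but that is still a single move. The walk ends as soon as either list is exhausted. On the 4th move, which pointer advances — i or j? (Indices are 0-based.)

[i=0,j=0] 17>0 → j++
[i=0,j=1] 17>1 → j++
[i=0,j=2] 17>3 → j++
[i=0,j=3] 17>5 → j++

j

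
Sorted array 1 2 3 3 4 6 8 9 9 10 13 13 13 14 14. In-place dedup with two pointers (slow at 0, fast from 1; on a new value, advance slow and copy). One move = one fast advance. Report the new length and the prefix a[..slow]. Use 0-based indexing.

length 10; prefix = [1, 2, 3, 4, 6, 8, 9, 10, 13, 14]

(s=0,f=1) a[fast]=2≠a[slow]=1 write a[1]=2 → slow++,fast++
(s=1,f=2) a[fast]=3≠a[slow]=2 write a[2]=3 → slow++,fast++
(s=2,f=3) a[fast]=3=a[slow] dup → fast++
(s=2,f=4) a[fast]=4≠a[slow]=3 write a[3]=4 → slow++,fast++
(s=3,f=5) a[fast]=6≠a[slow]=4 write a[4]=6 → slow++,fast++
(s=4,f=6) a[fast]=8≠a[slow]=6 write a[5]=8 → slow++,fast++
(s=5,f=7) a[fast]=9≠a[slow]=8 write a[6]=9 → slow++,fast++
(s=6,f=8) a[fast]=9=a[slow] dup → fast++
(s=6,f=9) a[fast]=10≠a[slow]=9 write a[7]=10 → slow++,fast++
(s=7,f=10) a[fast]=13≠a[slow]=10 write a[8]=13 → slow++,fast++
(s=8,f=11) a[fast]=13=a[slow] dup → fast++
(s=8,f=12) a[fast]=13=a[slow] dup → fast++
(s=8,f=13) a[fast]=14≠a[slow]=13 write a[9]=14 → slow++,fast++
(s=9,f=14) a[fast]=14=a[slow] dup → fast++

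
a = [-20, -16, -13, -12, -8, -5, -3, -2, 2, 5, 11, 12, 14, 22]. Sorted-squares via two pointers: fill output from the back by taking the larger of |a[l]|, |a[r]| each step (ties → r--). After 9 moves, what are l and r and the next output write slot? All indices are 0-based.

l=5, r=9, next write slot=4

l=0 r=13: |-20|<=|22| out[13]=484, r--
l=0 r=12: |-20|>|14| out[12]=400, l++
l=1 r=12: |-16|>|14| out[11]=256, l++
l=2 r=12: |-13|<=|14| out[10]=196, r--
l=2 r=11: |-13|>|12| out[9]=169, l++
l=3 r=11: |-12|<=|12| out[8]=144, r--
l=3 r=10: |-12|>|11| out[7]=144, l++
l=4 r=10: |-8|<=|11| out[6]=121, r--
l=4 r=9: |-8|>|5| out[5]=64, l++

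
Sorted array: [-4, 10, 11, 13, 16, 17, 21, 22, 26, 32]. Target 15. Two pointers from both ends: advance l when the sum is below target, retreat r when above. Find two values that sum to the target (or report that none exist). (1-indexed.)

no pair

l=1 r=10: -4+32=28 >15, r--
l=1 r=9: -4+26=22 >15, r--
l=1 r=8: -4+22=18 >15, r--
l=1 r=7: -4+21=17 >15, r--
l=1 r=6: -4+17=13 <15, l++
l=2 r=6: 10+17=27 >15, r--
l=2 r=5: 10+16=26 >15, r--
l=2 r=4: 10+13=23 >15, r--
l=2 r=3: 10+11=21 >15, r--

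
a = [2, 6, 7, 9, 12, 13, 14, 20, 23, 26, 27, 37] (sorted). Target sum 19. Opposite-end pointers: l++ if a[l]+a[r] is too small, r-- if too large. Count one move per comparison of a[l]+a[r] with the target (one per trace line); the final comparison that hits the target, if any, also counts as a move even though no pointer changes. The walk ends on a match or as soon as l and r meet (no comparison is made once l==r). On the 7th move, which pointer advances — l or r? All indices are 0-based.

l=0 r=11: 2+37=39 >19, r--
l=0 r=10: 2+27=29 >19, r--
l=0 r=9: 2+26=28 >19, r--
l=0 r=8: 2+23=25 >19, r--
l=0 r=7: 2+20=22 >19, r--
l=0 r=6: 2+14=16 <19, l++
l=1 r=6: 6+14=20 >19, r--

r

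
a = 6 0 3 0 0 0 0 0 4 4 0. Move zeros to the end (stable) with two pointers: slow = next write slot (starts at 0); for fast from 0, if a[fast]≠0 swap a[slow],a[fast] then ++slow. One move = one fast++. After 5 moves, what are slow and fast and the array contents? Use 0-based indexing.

(s=0,f=0) a[fast]=6≠0 swap→a[0]=6 → slow++,fast++
(s=1,f=1) a[fast]=0 → fast++
(s=1,f=2) a[fast]=3≠0 swap→a[1]=3 → slow++,fast++
(s=2,f=3) a[fast]=0 → fast++
(s=2,f=4) a[fast]=0 → fast++

slow=2, fast=5, a=[6, 3, 0, 0, 0, 0, 0, 0, 4, 4, 0]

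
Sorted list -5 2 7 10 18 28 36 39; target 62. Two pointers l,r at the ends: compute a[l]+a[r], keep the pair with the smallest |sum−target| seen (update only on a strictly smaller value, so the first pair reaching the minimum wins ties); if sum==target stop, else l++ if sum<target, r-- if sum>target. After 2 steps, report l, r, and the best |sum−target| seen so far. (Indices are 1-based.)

l=3, r=8, best |Δ|=21

l=1 r=8: -5+39=34 d=28 *, l++
l=2 r=8: 2+39=41 d=21 *, l++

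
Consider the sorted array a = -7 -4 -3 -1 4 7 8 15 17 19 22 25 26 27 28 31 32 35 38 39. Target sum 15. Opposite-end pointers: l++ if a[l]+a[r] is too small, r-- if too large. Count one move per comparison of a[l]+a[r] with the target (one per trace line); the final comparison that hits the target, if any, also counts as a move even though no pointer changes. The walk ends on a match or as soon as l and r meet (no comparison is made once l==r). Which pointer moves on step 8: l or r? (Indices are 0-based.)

r

[0,19] -7+39=32 >15 → r--
[0,18] -7+38=31 >15 → r--
[0,17] -7+35=28 >15 → r--
[0,16] -7+32=25 >15 → r--
[0,15] -7+31=24 >15 → r--
[0,14] -7+28=21 >15 → r--
[0,13] -7+27=20 >15 → r--
[0,12] -7+26=19 >15 → r--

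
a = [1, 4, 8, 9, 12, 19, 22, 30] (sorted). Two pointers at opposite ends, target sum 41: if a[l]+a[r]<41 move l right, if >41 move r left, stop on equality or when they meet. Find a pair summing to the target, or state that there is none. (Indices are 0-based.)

(19, 22)

l=0 r=7: 1+30=31 <41, l++
l=1 r=7: 4+30=34 <41, l++
l=2 r=7: 8+30=38 <41, l++
l=3 r=7: 9+30=39 <41, l++
l=4 r=7: 12+30=42 >41, r--
l=4 r=6: 12+22=34 <41, l++
l=5 r=6: 19+22=41, found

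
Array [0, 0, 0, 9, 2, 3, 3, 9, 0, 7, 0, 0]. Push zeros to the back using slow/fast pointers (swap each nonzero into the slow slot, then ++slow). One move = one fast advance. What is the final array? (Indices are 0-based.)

(s=0,f=0) a[fast]=0 → fast++
(s=0,f=1) a[fast]=0 → fast++
(s=0,f=2) a[fast]=0 → fast++
(s=0,f=3) a[fast]=9≠0 swap→a[0]=9 → slow++,fast++
(s=1,f=4) a[fast]=2≠0 swap→a[1]=2 → slow++,fast++
(s=2,f=5) a[fast]=3≠0 swap→a[2]=3 → slow++,fast++
(s=3,f=6) a[fast]=3≠0 swap→a[3]=3 → slow++,fast++
(s=4,f=7) a[fast]=9≠0 swap→a[4]=9 → slow++,fast++
(s=5,f=8) a[fast]=0 → fast++
(s=5,f=9) a[fast]=7≠0 swap→a[5]=7 → slow++,fast++
(s=6,f=10) a[fast]=0 → fast++
(s=6,f=11) a[fast]=0 → fast++

[9, 2, 3, 3, 9, 7, 0, 0, 0, 0, 0, 0]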